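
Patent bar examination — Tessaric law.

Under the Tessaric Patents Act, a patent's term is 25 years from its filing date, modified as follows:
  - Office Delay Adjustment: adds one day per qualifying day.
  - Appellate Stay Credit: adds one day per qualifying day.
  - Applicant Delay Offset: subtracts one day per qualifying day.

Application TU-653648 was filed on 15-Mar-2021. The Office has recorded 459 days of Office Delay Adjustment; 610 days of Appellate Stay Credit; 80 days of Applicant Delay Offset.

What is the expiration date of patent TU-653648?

2048-11-28

Base term: filing date + 25 years → 15 March 2046.
Office Delay Adjustment: +459 days → 17 June 2047.
Appellate Stay Credit: +610 days → 16 February 2049.
Applicant Delay Offset: −80 days → 28 November 2048.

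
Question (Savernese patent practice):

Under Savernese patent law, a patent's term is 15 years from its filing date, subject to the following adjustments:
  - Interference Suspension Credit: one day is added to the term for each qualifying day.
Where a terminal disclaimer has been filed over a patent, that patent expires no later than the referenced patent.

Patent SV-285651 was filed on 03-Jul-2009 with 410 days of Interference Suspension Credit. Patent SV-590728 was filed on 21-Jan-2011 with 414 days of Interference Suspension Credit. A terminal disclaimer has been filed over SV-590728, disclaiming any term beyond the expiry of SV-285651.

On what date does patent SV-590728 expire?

Natural term of SV-590728:
  Base: filing + 15 years → 21 January 2026.
  Interference Suspension Credit: +414 days → 11 March 2027.
Expiry of referenced patent SV-285651:
  Base: filing + 15 years → 3 July 2024.
  Interference Suspension Credit: +410 days → 17 August 2025.
Terminal disclaimer: SV-590728 expires on the earlier of 11 March 2027 and 17 August 2025.

2025-08-17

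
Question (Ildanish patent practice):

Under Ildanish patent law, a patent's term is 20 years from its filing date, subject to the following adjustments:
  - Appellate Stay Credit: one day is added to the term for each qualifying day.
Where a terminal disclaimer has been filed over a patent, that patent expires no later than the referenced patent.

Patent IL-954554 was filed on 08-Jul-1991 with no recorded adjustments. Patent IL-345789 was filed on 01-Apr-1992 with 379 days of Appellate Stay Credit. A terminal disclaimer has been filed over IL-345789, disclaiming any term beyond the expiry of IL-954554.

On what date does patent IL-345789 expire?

Natural term of IL-345789:
  Base: filing + 20 years → 1 April 2012.
  Appellate Stay Credit: +379 days → 15 April 2013.
Expiry of referenced patent IL-954554:
  Base: filing + 20 years → 8 July 2011.
Terminal disclaimer: IL-345789 expires on the earlier of 15 April 2013 and 8 July 2011.

July 8, 2011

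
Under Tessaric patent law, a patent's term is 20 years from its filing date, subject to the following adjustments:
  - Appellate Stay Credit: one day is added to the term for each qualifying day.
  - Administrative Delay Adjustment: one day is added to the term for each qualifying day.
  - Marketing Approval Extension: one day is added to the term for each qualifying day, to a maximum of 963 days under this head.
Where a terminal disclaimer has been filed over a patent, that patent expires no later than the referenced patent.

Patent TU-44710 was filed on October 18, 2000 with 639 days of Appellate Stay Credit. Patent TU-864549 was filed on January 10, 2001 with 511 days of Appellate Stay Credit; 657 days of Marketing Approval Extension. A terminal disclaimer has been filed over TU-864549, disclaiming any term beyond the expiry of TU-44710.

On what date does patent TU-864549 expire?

July 19, 2022

Natural term of TU-864549:
  Base: filing + 20 years → 10 January 2021.
  Appellate Stay Credit: +511 days → 5 June 2022.
  Marketing Approval Extension: 657 days (within the 963-day cap) → +657 days → 23 March 2024.
Expiry of referenced patent TU-44710:
  Base: filing + 20 years → 18 October 2020.
  Appellate Stay Credit: +639 days → 19 July 2022.
Terminal disclaimer: TU-864549 expires on the earlier of 23 March 2024 and 19 July 2022.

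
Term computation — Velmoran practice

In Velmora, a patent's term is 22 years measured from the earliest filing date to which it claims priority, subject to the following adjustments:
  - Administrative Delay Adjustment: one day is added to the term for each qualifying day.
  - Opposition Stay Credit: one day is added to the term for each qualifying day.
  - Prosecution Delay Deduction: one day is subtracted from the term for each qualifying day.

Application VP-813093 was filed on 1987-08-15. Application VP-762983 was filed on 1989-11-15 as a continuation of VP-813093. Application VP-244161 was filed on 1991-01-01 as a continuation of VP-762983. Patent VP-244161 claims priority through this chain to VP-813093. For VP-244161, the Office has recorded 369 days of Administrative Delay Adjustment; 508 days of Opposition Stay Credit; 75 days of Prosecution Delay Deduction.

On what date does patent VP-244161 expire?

Earliest priority filing: 15 August 1987.
Base term: 15 August 1987 + 22 years → 15 August 2009.
Administrative Delay Adjustment: +369 days → 19 August 2010.
Opposition Stay Credit: +508 days → 9 January 2012.
Prosecution Delay Deduction: −75 days → 26 October 2011.

October 26, 2011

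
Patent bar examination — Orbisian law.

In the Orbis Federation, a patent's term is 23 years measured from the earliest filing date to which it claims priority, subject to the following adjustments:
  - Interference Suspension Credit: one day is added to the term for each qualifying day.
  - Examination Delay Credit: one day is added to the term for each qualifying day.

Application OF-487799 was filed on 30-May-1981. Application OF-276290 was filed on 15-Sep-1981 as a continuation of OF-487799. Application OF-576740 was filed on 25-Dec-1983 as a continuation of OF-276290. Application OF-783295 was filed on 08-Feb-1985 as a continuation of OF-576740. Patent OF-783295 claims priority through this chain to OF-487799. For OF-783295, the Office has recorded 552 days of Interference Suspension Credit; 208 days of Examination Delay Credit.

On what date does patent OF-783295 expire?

2006-06-29

Earliest priority filing: 30 May 1981.
Base term: 30 May 1981 + 23 years → 30 May 2004.
Interference Suspension Credit: +552 days → 3 December 2005.
Examination Delay Credit: +208 days → 29 June 2006.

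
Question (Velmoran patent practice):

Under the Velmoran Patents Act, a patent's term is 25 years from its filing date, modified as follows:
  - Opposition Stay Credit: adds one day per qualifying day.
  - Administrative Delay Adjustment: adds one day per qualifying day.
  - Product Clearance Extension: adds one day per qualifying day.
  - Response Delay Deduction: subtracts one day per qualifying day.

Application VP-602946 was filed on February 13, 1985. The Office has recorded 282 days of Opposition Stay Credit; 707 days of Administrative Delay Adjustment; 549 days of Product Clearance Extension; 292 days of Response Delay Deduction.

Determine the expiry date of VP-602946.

July 13, 2013

Base term: filing date + 25 years → 13 February 2010.
Opposition Stay Credit: +282 days → 22 November 2010.
Administrative Delay Adjustment: +707 days → 29 October 2012.
Product Clearance Extension: +549 days → 1 May 2014.
Response Delay Deduction: −292 days → 13 July 2013.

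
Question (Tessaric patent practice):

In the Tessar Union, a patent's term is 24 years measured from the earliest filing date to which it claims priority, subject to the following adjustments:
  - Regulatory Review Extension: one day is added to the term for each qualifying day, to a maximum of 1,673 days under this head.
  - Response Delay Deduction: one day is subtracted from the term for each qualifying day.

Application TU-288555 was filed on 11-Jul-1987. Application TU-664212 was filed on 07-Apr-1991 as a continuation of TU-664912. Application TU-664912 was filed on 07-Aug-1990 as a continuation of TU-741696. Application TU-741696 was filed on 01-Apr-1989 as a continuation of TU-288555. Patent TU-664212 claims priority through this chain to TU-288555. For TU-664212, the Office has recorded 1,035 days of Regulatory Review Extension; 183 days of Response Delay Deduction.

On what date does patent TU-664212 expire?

Earliest priority filing: 11 July 1987.
Base term: 11 July 1987 + 24 years → 11 July 2011.
Regulatory Review Extension: 1035 days (within the 1673-day cap) → +1035 days → 11 May 2014.
Response Delay Deduction: −183 days → 9 November 2013.

2013-11-09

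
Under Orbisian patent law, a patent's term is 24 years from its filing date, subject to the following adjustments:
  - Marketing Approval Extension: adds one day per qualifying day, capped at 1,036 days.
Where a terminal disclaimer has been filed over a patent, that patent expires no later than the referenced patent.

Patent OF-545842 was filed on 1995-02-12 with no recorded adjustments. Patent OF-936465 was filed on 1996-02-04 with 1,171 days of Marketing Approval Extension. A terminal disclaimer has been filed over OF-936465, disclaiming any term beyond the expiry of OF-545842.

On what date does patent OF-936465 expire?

Natural term of OF-936465:
  Base: filing + 24 years → 4 February 2020.
  Marketing Approval Extension: 1171 days claimed exceeds the 1036-day cap, so +1036 days → 6 December 2022.
Expiry of referenced patent OF-545842:
  Base: filing + 24 years → 12 February 2019.
Terminal disclaimer: OF-936465 expires on the earlier of 6 December 2022 and 12 February 2019.

February 12, 2019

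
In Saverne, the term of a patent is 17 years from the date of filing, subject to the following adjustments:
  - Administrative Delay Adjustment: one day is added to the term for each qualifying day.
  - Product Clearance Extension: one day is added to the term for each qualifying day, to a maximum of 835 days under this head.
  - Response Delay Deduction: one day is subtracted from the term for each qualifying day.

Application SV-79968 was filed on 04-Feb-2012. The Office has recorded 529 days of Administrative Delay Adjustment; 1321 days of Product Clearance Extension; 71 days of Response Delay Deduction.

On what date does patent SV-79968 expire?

2032-08-20

Base term: filing date + 17 years → 4 February 2029.
Administrative Delay Adjustment: +529 days → 18 July 2030.
Product Clearance Extension: 1321 days claimed exceeds the 835-day cap, so +835 days → 30 October 2032.
Response Delay Deduction: −71 days → 20 August 2032.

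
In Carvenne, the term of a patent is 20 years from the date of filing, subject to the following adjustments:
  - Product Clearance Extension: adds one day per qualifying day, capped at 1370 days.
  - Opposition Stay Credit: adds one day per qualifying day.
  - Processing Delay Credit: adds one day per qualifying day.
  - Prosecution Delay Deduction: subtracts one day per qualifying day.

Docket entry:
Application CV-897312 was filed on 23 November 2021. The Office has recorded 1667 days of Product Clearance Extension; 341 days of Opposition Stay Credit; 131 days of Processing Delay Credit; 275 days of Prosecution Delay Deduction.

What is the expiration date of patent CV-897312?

March 9, 2046

Base term: filing date + 20 years → 23 November 2041.
Product Clearance Extension: 1667 days claimed exceeds the 1370-day cap, so +1370 days → 24 August 2045.
Opposition Stay Credit: +341 days → 31 July 2046.
Processing Delay Credit: +131 days → 9 December 2046.
Prosecution Delay Deduction: −275 days → 9 March 2046.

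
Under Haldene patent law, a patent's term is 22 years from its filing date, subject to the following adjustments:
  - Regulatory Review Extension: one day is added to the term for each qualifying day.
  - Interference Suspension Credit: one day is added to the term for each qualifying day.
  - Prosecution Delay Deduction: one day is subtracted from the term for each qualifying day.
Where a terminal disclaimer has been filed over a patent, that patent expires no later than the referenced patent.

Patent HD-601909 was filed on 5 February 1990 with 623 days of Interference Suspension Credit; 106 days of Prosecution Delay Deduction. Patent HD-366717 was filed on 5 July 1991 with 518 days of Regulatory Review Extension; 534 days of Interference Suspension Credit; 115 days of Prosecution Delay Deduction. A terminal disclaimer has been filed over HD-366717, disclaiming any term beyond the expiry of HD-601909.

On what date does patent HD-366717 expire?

2013-07-06

Natural term of HD-366717:
  Base: filing + 22 years → 5 July 2013.
  Regulatory Review Extension: +518 days → 5 December 2014.
  Interference Suspension Credit: +534 days → 22 May 2016.
  Prosecution Delay Deduction: −115 days → 28 January 2016.
Expiry of referenced patent HD-601909:
  Base: filing + 22 years → 5 February 2012.
  Interference Suspension Credit: +623 days → 20 October 2013.
  Prosecution Delay Deduction: −106 days → 6 July 2013.
Terminal disclaimer: HD-366717 expires on the earlier of 28 January 2016 and 6 July 2013.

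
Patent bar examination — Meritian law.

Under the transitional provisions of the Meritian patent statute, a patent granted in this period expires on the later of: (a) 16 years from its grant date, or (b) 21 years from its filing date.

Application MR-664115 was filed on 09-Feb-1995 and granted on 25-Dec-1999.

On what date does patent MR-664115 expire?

(a) grant + 16 years → 25 December 2015.
(b) filing + 21 years → 9 February 2016.
Later of the two: 9 February 2016.

February 9, 2016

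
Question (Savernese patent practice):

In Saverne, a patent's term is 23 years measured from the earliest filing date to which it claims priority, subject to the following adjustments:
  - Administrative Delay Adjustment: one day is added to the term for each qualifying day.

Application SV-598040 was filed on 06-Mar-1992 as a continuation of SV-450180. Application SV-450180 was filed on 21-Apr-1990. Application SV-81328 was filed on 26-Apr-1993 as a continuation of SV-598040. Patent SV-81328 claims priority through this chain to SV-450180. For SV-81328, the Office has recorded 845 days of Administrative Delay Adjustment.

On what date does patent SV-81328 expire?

August 14, 2015

Earliest priority filing: 21 April 1990.
Base term: 21 April 1990 + 23 years → 21 April 2013.
Administrative Delay Adjustment: +845 days → 14 August 2015.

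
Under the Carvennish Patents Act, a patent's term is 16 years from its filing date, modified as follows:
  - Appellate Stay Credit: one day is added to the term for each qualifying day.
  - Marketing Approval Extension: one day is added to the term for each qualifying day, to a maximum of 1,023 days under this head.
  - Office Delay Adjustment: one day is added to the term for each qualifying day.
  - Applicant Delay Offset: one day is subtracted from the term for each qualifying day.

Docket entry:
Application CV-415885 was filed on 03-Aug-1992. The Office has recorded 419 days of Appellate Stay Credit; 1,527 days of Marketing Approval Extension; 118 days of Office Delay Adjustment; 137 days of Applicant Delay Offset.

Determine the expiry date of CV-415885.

2012-06-26

Base term: filing date + 16 years → 3 August 2008.
Appellate Stay Credit: +419 days → 26 September 2009.
Marketing Approval Extension: 1527 days claimed exceeds the 1023-day cap, so +1023 days → 15 July 2012.
Office Delay Adjustment: +118 days → 10 November 2012.
Applicant Delay Offset: −137 days → 26 June 2012.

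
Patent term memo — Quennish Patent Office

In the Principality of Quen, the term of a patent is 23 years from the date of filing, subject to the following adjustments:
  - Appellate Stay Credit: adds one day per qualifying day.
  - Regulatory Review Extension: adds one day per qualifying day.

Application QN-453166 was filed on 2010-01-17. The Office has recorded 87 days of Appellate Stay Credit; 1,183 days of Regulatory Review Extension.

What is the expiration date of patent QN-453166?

Base term: filing date + 23 years → 17 January 2033.
Appellate Stay Credit: +87 days → 14 April 2033.
Regulatory Review Extension: +1183 days → 10 July 2036.

July 10, 2036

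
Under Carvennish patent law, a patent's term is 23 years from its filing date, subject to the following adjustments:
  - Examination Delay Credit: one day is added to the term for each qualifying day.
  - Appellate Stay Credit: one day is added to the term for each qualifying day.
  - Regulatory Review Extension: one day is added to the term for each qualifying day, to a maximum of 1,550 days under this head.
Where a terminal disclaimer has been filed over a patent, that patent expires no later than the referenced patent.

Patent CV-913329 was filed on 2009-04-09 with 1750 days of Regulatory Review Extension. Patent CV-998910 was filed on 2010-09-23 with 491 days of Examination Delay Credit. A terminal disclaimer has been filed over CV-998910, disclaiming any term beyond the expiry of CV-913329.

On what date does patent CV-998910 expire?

2035-01-27

Natural term of CV-998910:
  Base: filing + 23 years → 23 September 2033.
  Examination Delay Credit: +491 days → 27 January 2035.
Expiry of referenced patent CV-913329:
  Base: filing + 23 years → 9 April 2032.
  Regulatory Review Extension: 1750 days claimed exceeds the 1550-day cap, so +1550 days → 7 July 2036.
Terminal disclaimer: CV-998910 expires on the earlier of 27 January 2035 and 7 July 2036.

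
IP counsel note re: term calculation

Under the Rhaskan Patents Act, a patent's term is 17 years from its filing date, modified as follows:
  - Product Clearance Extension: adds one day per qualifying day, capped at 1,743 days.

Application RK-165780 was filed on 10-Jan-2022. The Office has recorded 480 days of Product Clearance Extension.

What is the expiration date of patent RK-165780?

Base term: filing date + 17 years → 10 January 2039.
Product Clearance Extension: 480 days (within the 1743-day cap) → +480 days → 4 May 2040.

2040-05-04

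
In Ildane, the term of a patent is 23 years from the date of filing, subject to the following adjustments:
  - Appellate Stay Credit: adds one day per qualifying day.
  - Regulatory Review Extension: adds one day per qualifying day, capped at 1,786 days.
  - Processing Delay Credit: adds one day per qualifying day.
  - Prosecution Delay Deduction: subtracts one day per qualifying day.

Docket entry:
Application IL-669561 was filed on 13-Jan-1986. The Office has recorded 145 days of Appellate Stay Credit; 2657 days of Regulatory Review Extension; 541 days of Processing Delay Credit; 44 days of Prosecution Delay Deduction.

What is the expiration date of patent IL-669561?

Base term: filing date + 23 years → 13 January 2009.
Appellate Stay Credit: +145 days → 7 June 2009.
Regulatory Review Extension: 2657 days claimed exceeds the 1786-day cap, so +1786 days → 28 April 2014.
Processing Delay Credit: +541 days → 21 October 2015.
Prosecution Delay Deduction: −44 days → 7 September 2015.

September 7, 2015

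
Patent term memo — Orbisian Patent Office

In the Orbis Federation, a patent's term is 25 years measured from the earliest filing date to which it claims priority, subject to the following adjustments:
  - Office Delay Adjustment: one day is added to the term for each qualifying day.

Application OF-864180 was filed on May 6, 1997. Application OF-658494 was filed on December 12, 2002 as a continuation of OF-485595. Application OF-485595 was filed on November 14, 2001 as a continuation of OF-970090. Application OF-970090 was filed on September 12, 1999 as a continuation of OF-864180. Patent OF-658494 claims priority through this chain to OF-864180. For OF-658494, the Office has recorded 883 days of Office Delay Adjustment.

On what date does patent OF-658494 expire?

Earliest priority filing: 6 May 1997.
Base term: 6 May 1997 + 25 years → 6 May 2022.
Office Delay Adjustment: +883 days → 5 October 2024.

October 5, 2024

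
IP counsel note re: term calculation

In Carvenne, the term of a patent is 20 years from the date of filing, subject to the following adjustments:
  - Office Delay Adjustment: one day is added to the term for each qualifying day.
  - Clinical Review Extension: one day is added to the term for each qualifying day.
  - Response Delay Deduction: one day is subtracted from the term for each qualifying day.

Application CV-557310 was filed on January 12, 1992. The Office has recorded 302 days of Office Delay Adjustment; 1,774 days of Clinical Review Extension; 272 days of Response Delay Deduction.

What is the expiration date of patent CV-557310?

2016-12-20

Base term: filing date + 20 years → 12 January 2012.
Office Delay Adjustment: +302 days → 9 November 2012.
Clinical Review Extension: +1774 days → 18 September 2017.
Response Delay Deduction: −272 days → 20 December 2016.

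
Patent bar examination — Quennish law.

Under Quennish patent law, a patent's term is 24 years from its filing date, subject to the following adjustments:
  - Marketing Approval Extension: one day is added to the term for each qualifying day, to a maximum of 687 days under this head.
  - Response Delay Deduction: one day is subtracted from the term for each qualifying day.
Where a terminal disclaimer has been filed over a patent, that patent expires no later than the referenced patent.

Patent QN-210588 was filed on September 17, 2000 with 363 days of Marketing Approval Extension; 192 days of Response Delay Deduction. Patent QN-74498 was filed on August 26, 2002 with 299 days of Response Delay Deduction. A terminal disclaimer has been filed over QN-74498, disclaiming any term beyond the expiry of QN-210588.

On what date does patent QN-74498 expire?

March 7, 2025

Natural term of QN-74498:
  Base: filing + 24 years → 26 August 2026.
  Response Delay Deduction: −299 days → 31 October 2025.
Expiry of referenced patent QN-210588:
  Base: filing + 24 years → 17 September 2024.
  Marketing Approval Extension: 363 days (within the 687-day cap) → +363 days → 15 September 2025.
  Response Delay Deduction: −192 days → 7 March 2025.
Terminal disclaimer: QN-74498 expires on the earlier of 31 October 2025 and 7 March 2025.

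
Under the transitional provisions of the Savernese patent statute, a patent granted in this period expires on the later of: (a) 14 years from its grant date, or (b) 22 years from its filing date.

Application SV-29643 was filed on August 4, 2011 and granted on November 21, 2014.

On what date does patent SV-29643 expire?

August 4, 2033

(a) grant + 14 years → 21 November 2028.
(b) filing + 22 years → 4 August 2033.
Later of the two: 4 August 2033.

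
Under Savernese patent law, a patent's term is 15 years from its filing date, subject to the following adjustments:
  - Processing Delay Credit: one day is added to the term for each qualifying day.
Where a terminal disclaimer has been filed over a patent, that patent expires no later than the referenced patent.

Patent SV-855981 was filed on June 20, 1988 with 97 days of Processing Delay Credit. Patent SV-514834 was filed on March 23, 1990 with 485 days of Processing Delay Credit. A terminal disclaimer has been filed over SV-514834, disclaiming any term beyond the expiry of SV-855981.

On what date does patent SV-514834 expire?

2003-09-25

Natural term of SV-514834:
  Base: filing + 15 years → 23 March 2005.
  Processing Delay Credit: +485 days → 21 July 2006.
Expiry of referenced patent SV-855981:
  Base: filing + 15 years → 20 June 2003.
  Processing Delay Credit: +97 days → 25 September 2003.
Terminal disclaimer: SV-514834 expires on the earlier of 21 July 2006 and 25 September 2003.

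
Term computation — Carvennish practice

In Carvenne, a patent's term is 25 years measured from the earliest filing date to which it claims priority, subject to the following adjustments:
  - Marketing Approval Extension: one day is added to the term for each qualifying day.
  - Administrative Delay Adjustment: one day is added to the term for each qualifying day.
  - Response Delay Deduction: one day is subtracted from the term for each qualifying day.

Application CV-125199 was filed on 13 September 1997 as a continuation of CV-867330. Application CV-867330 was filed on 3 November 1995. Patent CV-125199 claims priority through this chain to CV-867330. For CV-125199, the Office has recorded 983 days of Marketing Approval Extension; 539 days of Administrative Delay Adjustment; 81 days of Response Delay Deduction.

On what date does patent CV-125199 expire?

Earliest priority filing: 3 November 1995.
Base term: 3 November 1995 + 25 years → 3 November 2020.
Marketing Approval Extension: +983 days → 14 July 2023.
Administrative Delay Adjustment: +539 days → 3 January 2025.
Response Delay Deduction: −81 days → 14 October 2024.

2024-10-14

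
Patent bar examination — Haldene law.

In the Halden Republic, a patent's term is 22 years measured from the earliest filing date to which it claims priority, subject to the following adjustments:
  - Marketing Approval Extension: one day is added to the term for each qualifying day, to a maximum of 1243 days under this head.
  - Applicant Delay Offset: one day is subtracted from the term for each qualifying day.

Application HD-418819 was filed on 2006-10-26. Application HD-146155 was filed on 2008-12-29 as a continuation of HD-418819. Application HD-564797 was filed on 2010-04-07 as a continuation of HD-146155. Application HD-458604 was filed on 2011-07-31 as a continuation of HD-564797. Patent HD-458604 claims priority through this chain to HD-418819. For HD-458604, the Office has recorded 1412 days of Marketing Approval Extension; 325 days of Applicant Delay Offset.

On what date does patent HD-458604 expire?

Earliest priority filing: 26 October 2006.
Base term: 26 October 2006 + 22 years → 26 October 2028.
Marketing Approval Extension: 1412 days claimed exceeds the 1243-day cap, so +1243 days → 22 March 2032.
Applicant Delay Offset: −325 days → 2 May 2031.

May 2, 2031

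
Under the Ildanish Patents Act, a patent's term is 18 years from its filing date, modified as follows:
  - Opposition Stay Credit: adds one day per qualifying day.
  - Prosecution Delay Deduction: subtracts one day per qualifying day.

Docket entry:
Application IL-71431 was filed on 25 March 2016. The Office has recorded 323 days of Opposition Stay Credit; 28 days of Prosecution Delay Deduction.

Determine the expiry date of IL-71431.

Base term: filing date + 18 years → 25 March 2034.
Opposition Stay Credit: +323 days → 11 February 2035.
Prosecution Delay Deduction: −28 days → 14 January 2035.

2035-01-14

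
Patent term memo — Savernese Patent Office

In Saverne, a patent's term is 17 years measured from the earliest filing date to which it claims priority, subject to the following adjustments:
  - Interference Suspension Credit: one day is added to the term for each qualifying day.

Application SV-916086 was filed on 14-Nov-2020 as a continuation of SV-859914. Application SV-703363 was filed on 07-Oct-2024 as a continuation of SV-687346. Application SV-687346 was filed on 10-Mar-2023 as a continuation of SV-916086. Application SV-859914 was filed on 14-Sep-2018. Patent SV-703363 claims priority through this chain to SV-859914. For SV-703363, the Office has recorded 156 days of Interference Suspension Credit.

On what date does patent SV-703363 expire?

February 17, 2036

Earliest priority filing: 14 September 2018.
Base term: 14 September 2018 + 17 years → 14 September 2035.
Interference Suspension Credit: +156 days → 17 February 2036.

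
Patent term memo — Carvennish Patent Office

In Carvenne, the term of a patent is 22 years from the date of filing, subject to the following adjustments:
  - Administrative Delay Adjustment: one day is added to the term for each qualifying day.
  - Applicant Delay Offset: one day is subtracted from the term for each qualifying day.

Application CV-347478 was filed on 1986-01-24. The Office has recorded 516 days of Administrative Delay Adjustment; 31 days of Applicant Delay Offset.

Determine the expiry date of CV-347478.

Base term: filing date + 22 years → 24 January 2008.
Administrative Delay Adjustment: +516 days → 23 June 2009.
Applicant Delay Offset: −31 days → 23 May 2009.

2009-05-23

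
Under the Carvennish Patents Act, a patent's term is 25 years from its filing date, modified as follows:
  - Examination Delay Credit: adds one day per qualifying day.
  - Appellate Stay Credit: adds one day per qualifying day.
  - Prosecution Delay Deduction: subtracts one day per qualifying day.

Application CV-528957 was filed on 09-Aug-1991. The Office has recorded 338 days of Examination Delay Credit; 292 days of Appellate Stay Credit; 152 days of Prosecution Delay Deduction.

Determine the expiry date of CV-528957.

Base term: filing date + 25 years → 9 August 2016.
Examination Delay Credit: +338 days → 13 July 2017.
Appellate Stay Credit: +292 days → 1 May 2018.
Prosecution Delay Deduction: −152 days → 30 November 2017.

November 30, 2017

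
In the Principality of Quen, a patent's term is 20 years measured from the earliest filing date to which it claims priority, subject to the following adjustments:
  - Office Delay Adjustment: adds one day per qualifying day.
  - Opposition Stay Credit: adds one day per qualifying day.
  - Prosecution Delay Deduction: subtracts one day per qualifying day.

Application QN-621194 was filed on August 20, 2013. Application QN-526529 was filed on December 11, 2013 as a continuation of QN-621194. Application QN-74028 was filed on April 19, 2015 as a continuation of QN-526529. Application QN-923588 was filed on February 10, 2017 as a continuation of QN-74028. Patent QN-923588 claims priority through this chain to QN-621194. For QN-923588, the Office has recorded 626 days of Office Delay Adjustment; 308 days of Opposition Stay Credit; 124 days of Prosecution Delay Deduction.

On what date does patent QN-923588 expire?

Earliest priority filing: 20 August 2013.
Base term: 20 August 2013 + 20 years → 20 August 2033.
Office Delay Adjustment: +626 days → 8 May 2035.
Opposition Stay Credit: +308 days → 11 March 2036.
Prosecution Delay Deduction: −124 days → 8 November 2035.

November 8, 2035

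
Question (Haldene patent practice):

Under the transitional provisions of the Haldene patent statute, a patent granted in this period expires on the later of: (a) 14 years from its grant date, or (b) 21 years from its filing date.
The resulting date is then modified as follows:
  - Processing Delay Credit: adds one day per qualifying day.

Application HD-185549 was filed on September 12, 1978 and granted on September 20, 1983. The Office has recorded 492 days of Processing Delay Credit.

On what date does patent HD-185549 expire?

(a) grant + 14 years → 20 September 1997.
(b) filing + 21 years → 12 September 1999.
Later of the two: 12 September 1999.
Processing Delay Credit: +492 days → 16 January 2001.

January 16, 2001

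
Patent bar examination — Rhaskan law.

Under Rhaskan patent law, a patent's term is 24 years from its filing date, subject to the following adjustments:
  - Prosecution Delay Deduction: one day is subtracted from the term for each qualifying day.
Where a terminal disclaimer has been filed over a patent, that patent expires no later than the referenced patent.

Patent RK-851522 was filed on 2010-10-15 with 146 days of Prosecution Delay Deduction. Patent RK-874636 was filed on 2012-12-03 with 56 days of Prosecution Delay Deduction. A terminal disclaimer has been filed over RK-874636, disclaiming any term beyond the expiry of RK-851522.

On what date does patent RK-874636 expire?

Natural term of RK-874636:
  Base: filing + 24 years → 3 December 2036.
  Prosecution Delay Deduction: −56 days → 8 October 2036.
Expiry of referenced patent RK-851522:
  Base: filing + 24 years → 15 October 2034.
  Prosecution Delay Deduction: −146 days → 22 May 2034.
Terminal disclaimer: RK-874636 expires on the earlier of 8 October 2036 and 22 May 2034.

2034-05-22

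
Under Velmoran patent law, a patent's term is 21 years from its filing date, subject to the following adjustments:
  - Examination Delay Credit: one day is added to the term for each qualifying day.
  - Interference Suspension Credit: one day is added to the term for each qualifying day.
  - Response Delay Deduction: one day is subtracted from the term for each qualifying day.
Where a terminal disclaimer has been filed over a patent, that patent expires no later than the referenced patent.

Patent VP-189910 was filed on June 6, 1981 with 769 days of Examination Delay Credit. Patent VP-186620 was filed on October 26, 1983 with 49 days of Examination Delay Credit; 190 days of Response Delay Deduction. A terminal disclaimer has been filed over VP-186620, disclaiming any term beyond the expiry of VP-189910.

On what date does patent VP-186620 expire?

Natural term of VP-186620:
  Base: filing + 21 years → 26 October 2004.
  Examination Delay Credit: +49 days → 14 December 2004.
  Response Delay Deduction: −190 days → 7 June 2004.
Expiry of referenced patent VP-189910:
  Base: filing + 21 years → 6 June 2002.
  Examination Delay Credit: +769 days → 14 July 2004.
Terminal disclaimer: VP-186620 expires on the earlier of 7 June 2004 and 14 July 2004.

June 7, 2004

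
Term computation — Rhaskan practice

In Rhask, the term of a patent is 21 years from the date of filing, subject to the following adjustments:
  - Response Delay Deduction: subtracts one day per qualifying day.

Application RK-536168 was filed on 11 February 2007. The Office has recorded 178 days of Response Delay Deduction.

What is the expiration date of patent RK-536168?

Base term: filing date + 21 years → 11 February 2028.
Response Delay Deduction: −178 days → 17 August 2027.

August 17, 2027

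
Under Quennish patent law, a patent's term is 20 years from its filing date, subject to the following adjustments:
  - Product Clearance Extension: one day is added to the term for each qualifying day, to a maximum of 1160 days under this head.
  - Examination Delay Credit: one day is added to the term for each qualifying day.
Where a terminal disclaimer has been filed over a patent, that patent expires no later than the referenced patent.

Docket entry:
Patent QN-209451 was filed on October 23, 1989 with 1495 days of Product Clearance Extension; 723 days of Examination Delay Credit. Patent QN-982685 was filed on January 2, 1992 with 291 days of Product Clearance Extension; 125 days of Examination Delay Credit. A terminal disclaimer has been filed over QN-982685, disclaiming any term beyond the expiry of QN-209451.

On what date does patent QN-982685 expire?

2013-02-21

Natural term of QN-982685:
  Base: filing + 20 years → 2 January 2012.
  Product Clearance Extension: 291 days (within the 1160-day cap) → +291 days → 19 October 2012.
  Examination Delay Credit: +125 days → 21 February 2013.
Expiry of referenced patent QN-209451:
  Base: filing + 20 years → 23 October 2009.
  Product Clearance Extension: 1495 days claimed exceeds the 1160-day cap, so +1160 days → 26 December 2012.
  Examination Delay Credit: +723 days → 19 December 2014.
Terminal disclaimer: QN-982685 expires on the earlier of 21 February 2013 and 19 December 2014.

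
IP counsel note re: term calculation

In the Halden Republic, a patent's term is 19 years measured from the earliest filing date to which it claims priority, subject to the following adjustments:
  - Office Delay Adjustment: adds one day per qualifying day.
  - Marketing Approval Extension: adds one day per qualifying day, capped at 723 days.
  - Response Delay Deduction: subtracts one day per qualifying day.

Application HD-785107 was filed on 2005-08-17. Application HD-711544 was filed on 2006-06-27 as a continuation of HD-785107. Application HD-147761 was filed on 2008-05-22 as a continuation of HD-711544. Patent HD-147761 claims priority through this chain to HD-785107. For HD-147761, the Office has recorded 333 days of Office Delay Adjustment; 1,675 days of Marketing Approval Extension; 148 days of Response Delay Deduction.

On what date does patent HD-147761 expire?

Earliest priority filing: 17 August 2005.
Base term: 17 August 2005 + 19 years → 17 August 2024.
Office Delay Adjustment: +333 days → 16 July 2025.
Marketing Approval Extension: 1675 days claimed exceeds the 723-day cap, so +723 days → 9 July 2027.
Response Delay Deduction: −148 days → 11 February 2027.

February 11, 2027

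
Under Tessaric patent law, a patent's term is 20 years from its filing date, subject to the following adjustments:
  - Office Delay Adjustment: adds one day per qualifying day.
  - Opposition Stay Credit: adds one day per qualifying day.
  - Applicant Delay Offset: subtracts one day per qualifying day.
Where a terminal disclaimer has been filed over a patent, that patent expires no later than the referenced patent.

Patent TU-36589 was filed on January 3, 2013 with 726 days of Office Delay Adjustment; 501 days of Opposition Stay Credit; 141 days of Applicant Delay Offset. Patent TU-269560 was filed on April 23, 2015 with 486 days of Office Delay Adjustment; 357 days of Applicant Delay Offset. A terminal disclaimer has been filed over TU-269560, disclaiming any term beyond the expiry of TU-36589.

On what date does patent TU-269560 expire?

August 30, 2035

Natural term of TU-269560:
  Base: filing + 20 years → 23 April 2035.
  Office Delay Adjustment: +486 days → 21 August 2036.
  Applicant Delay Offset: −357 days → 30 August 2035.
Expiry of referenced patent TU-36589:
  Base: filing + 20 years → 3 January 2033.
  Office Delay Adjustment: +726 days → 30 December 2034.
  Opposition Stay Credit: +501 days → 14 May 2036.
  Applicant Delay Offset: −141 days → 25 December 2035.
Terminal disclaimer: TU-269560 expires on the earlier of 30 August 2035 and 25 December 2035.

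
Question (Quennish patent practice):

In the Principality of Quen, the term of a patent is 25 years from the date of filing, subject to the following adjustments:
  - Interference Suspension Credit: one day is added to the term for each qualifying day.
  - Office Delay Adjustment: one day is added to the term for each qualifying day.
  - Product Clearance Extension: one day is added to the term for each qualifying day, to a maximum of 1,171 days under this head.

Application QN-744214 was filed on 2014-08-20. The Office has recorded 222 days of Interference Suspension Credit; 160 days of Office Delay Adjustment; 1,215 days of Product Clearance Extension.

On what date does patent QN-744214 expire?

November 20, 2043

Base term: filing date + 25 years → 20 August 2039.
Interference Suspension Credit: +222 days → 29 March 2040.
Office Delay Adjustment: +160 days → 5 September 2040.
Product Clearance Extension: 1215 days claimed exceeds the 1171-day cap, so +1171 days → 20 November 2043.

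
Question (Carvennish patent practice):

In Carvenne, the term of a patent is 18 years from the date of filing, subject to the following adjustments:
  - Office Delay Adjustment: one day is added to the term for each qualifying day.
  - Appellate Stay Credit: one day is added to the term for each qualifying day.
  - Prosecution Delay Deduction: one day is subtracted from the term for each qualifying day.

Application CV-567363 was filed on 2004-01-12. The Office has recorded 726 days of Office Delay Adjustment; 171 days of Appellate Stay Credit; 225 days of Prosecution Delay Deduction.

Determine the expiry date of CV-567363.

November 15, 2023

Base term: filing date + 18 years → 12 January 2022.
Office Delay Adjustment: +726 days → 8 January 2024.
Appellate Stay Credit: +171 days → 27 June 2024.
Prosecution Delay Deduction: −225 days → 15 November 2023.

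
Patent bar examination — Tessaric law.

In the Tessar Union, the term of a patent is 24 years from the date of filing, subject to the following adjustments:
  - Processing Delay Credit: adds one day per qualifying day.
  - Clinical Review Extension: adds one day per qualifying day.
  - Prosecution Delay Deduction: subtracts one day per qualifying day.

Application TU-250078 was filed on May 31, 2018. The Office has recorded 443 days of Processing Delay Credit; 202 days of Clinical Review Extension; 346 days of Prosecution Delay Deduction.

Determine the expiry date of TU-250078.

Base term: filing date + 24 years → 31 May 2042.
Processing Delay Credit: +443 days → 17 August 2043.
Clinical Review Extension: +202 days → 6 March 2044.
Prosecution Delay Deduction: −346 days → 26 March 2043.

2043-03-26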